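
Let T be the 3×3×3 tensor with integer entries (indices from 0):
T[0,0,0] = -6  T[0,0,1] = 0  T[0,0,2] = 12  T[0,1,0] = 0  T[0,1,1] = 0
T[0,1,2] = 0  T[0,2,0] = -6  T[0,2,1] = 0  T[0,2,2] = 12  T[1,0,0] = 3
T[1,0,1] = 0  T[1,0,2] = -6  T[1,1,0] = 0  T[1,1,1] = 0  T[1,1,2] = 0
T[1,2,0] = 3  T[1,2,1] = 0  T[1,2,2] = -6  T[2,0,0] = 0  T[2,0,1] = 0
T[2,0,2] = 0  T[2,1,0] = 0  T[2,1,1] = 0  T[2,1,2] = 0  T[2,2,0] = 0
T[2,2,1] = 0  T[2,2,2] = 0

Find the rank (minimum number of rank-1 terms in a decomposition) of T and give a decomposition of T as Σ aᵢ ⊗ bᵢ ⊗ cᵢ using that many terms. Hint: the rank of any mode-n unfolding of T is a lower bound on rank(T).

rank(T) = 1

Lower bound: T ≠ 0 (e.g. T[0,0,0] = -6), so rank(T) ≥ 1.
Upper bound: if T = a ⊗ b ⊗ c then every fibre of T is a multiple of the corresponding factor, so read the factors off the fibres through the nonzero entry T[0,0,0] = -6.
The mode-1 fibre T[:,0,0] = [-6, 3, 0] gives a = (2, -1, 0) (primitive direction); the mode-2 fibre T[0,:,0] = [-6, 0, -6] gives b = (1, 0, 1); then c[k] = T[0,0,k] / (a[0]·b[0]) = [-6, 0, 12] / 2 = (-3, 0, 6).
Expanding (2, -1, 0) ⊗ (1, 0, 1) ⊗ (-3, 0, 6) reproduces all 27 entries of T, so T = (2, -1, 0) ⊗ (1, 0, 1) ⊗ (-3, 0, 6) and rank(T) ≤ 1.
These bounds meet, so rank(T) = 1.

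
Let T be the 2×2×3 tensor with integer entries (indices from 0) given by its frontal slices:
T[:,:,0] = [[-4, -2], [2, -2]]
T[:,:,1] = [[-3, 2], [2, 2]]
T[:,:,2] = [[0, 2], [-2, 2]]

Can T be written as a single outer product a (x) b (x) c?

No

The mode-3 unfolding of T (rows indexed by k, columns by (i,j) = (0,0), (0,1), (1,0), (1,1)) is [[-4, -2, 2, -2], [-3, 2, 2, 2], [0, 2, -2, 2]].
There the 3×3 minor on rows k ∈ {0, 1, 2}, columns (i,j) ∈ {(0,0), (0,1), (1,0)} is det [[-4, -2, 2], [-3, 2, 2], [0, 2, -2]] = 32 ≠ 0, so this unfolding has rank ≥ 3; CP rank is at least every unfolding rank, so rank(T) ≥ 3.
In particular rank(T) ≥ 3 > 1, so T is not rank-1.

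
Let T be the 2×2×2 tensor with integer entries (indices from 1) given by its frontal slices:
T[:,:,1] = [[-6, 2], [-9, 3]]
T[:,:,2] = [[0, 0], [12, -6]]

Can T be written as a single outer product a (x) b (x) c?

No

The mode-1 unfolding of T (rows indexed by i, columns by (j,k) = (1,1), (1,2), (2,1), (2,2)) is [[-6, 0, 2, 0], [-9, 12, 3, -6]].
There the 2×2 minor on rows i ∈ {1, 2}, columns (j,k) ∈ {(1,1), (1,2)} is det [[-6, 0], [-9, 12]] = -72 ≠ 0, so this unfolding has rank ≥ 2; CP rank is at least every unfolding rank, so rank(T) ≥ 2.
In particular rank(T) ≥ 2 > 1, so T is not rank-1.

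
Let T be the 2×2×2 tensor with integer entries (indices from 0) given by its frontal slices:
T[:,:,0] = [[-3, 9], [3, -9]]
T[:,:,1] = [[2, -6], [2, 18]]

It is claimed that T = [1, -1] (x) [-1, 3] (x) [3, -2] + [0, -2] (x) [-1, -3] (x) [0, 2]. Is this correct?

Yes

Reconstruct entrywise from the claimed factors. For example, T[1,1,1] = 18 and Σₗ aₗ[1]bₗ[1]cₗ[1] = (-1)·(3)·(-2) + (-2)·(-3)·(2) = 18; checking all 8 entries, every one matches. The claim holds.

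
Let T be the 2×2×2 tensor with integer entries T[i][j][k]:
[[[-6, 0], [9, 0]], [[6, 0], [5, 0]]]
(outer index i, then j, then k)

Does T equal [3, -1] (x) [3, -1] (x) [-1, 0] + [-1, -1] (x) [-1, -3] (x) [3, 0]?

Reconstruct entry (0,1,0) from the claimed factors: Σₗ aₗ[0]bₗ[1]cₗ[0] = (3)·(-1)·(-1) + (-1)·(-3)·(3) = 12, but T[0,1,0] = 9. The claim is false.

No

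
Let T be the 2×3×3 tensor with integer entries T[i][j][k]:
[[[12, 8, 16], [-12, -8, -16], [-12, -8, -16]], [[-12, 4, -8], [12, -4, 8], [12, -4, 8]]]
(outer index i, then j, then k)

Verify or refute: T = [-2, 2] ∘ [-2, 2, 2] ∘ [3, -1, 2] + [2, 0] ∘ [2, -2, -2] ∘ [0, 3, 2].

Reconstruct entrywise from the claimed factors. For example, T[1,2,2] = 8 and Σₗ aₗ[1]bₗ[2]cₗ[2] = (2)·(2)·(2) + (0)·(-2)·(2) = 8; checking all 18 entries, every one matches. The claim holds.

Yes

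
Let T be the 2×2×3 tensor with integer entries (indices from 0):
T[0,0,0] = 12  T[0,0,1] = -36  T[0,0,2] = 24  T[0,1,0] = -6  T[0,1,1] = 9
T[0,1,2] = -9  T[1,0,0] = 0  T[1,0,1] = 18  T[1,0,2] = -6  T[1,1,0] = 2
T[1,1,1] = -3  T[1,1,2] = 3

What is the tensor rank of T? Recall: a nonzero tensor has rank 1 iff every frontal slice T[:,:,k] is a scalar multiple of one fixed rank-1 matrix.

Lower bound: the mode-3 unfolding of T (rows indexed by k, columns by (i,j) = (0,0), (0,1), (1,0), (1,1)) is [[12, -6, 0, 2], [-36, 9, 18, -3], [24, -9, -6, 3]].
There the 2×2 minor on rows k ∈ {0, 1}, columns (i,j) ∈ {(0,0), (0,1)} is det [[12, -6], [-36, 9]] = -108 ≠ 0, so this unfolding has rank ≥ 2; CP rank is at least every unfolding rank, so rank(T) ≥ 2. (Flattening ranks never certify an upper bound on CP rank; for that we must actually write T with 2 rank-1 terms.)
Upper bound — finding two terms. Write S_k = T[:,:,k] for the frontal slices: S₀ = [[12, -6], [0, 2]], S₁ = [[-36, 9], [18, -3]], S₂ = [[24, -9], [-6, 3]].
If T = a₁ ⊗ b₁ ⊗ c₁ + a₂ ⊗ b₂ ⊗ c₂ then each S_k = c₁[k]·a₁b₁ᵀ + c₂[k]·a₂b₂ᵀ. S₀ and S₁ are linearly independent, so a₁b₁ᵀ and a₂b₂ᵀ must span the same plane of matrices: they are the rank-1 matrices of the form x·S₀ + y·S₁.
det(x·S₀ + y·S₁) is 24·x² − 54·y² = 6·(2·x − 3·y)(2·x + 3·y), vanishing at (x:y) = (3:2) and (3:-2).
M₁ = 3·S₀ + 2·S₁ = [[-36, 0], [36, 0]] = (-36)·(1, -1)(1, 0)ᵀ and M₂ = 3·S₀ − 2·S₁ = [[108, -36], [-36, 12]] = 12·(3, -1)(3, -1)ᵀ, so take a₁ = (1, -1), b₁ = (1, 0), a₂ = (3, -1), b₂ = (3, -1).
Each slice is an integer combination of E₁ = a₁b₁ᵀ and E₂ = a₂b₂ᵀ: S₀ = −6·E₁ + 2·E₂, S₁ = −9·E₁ − 3·E₂, S₂ = −3·E₁ + 3·E₂; reading off coefficients, c₁ = (-6, -9, -3) and c₂ = (2, -3, 3).
Hence T = (1, -1) ⊗ (1, 0) ⊗ (-6, -9, -3) + (3, -1) ⊗ (3, -1) ⊗ (2, -3, 3), so rank(T) ≤ 2.
These bounds meet, so rank(T) = 2.
Check entry T[1,0,2] = -6: (-1)·(1)·(-3) + (-1)·(3)·(3) = -6.

2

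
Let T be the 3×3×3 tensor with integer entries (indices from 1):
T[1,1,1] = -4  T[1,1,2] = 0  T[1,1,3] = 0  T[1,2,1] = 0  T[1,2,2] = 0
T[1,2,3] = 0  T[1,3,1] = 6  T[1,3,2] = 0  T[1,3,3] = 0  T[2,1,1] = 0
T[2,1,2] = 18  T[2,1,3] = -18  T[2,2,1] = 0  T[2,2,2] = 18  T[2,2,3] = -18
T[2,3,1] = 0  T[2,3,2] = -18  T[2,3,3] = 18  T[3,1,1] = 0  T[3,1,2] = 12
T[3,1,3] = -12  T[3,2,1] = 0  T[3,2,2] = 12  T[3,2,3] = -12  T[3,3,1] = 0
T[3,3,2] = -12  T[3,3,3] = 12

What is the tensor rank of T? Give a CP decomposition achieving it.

Lower bound: the mode-3 unfolding of T (rows indexed by k, columns by (i,j) = (1,1), (1,2), (1,3), (2,1), (2,2), (2,3), (3,1), (3,2), (3,3)) is [[-4, 0, 6, 0, 0, 0, 0, 0, 0], [0, 0, 0, 18, 18, -18, 12, 12, -12], [0, 0, 0, -18, -18, 18, -12, -12, 12]].
There the 2×2 minor on rows k ∈ {1, 2}, columns (i,j) ∈ {(1,1), (2,1)} is det [[-4, 0], [0, 18]] = -72 ≠ 0, so this unfolding has rank ≥ 2; CP rank is at least every unfolding rank, so rank(T) ≥ 2. (Flattening ranks never certify an upper bound on CP rank; for that we must actually write T with 2 rank-1 terms.)
Upper bound — finding two terms. Write S_k = T[:,:,k] for the frontal slices: S₁ = [[-4, 0, 6], [0, 0, 0], [0, 0, 0]], S₂ = [[0, 0, 0], [18, 18, -18], [12, 12, -12]], S₃ = [[0, 0, 0], [-18, -18, 18], [-12, -12, 12]].
If T = a₁ ⊗ b₁ ⊗ c₁ + a₂ ⊗ b₂ ⊗ c₂ then each S_k = c₁[k]·a₁b₁ᵀ + c₂[k]·a₂b₂ᵀ. S₁ and S₂ are linearly independent, so a₁b₁ᵀ and a₂b₂ᵀ must span the same plane of matrices: they are the rank-1 matrices of the form x·S₁ + y·S₂.
The 2×2 minor of x·S₁ + y·S₂ on rows {1,2}, columns {1,2} is −72·xy = (-72)·(y)(x), vanishing at (x:y) = (1:0) and (0:1).
M₁ = S₁ = [[-4, 0, 6], [0, 0, 0], [0, 0, 0]] = (-2)·[1, 0, 0][2, 0, -3]ᵀ and M₂ = S₂ = [[0, 0, 0], [18, 18, -18], [12, 12, -12]] = 6·[0, 3, 2][1, 1, -1]ᵀ, so take a₁ = [1, 0, 0], b₁ = [2, 0, -3], a₂ = [0, 3, 2], b₂ = [1, 1, -1].
Each slice is an integer combination of E₁ = a₁b₁ᵀ and E₂ = a₂b₂ᵀ: S₁ = −2·E₁, S₂ = 6·E₂, S₃ = −6·E₂; reading off coefficients, c₁ = [-2, 0, 0] and c₂ = [0, 6, -6].
Hence T = [1, 0, 0] ⊗ [2, 0, -3] ⊗ [-2, 0, 0] + [0, 3, 2] ⊗ [1, 1, -1] ⊗ [0, 6, -6], so rank(T) ≤ 2.
These bounds meet, so rank(T) = 2.

rank(T) = 2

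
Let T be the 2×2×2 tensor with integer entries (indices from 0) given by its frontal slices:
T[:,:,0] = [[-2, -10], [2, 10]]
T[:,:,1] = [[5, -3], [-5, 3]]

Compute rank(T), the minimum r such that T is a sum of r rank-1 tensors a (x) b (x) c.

Lower bound: the mode-3 unfolding of T (rows indexed by k, columns by (i,j) = (0,0), (0,1), (1,0), (1,1)) is [[-2, -10, 2, 10], [5, -3, -5, 3]].
There the 2×2 minor on rows k ∈ {0, 1}, columns (i,j) ∈ {(0,0), (0,1)} is det [[-2, -10], [5, -3]] = 56 ≠ 0, so this unfolding has rank ≥ 2; CP rank is at least every unfolding rank, so rank(T) ≥ 2. (Flattening ranks never certify an upper bound on CP rank; for that we must actually write T with 2 rank-1 terms.)
Upper bound — finding two terms. Every mode-1 slice of T is a multiple of one matrix: T[i,:,:] = a[i]·M with a = (1, -1) and M = [[-2, 5], [-10, -3]] (rows indexed by j, columns by k). So it suffices to write M as a sum of two rank-1 matrices.
Splitting M by its rows (j = 0, 1), M = (1, 0)(-2, 5)ᵀ + (0, 1)(-10, -3)ᵀ.
Hence T = (1, -1) (x) (1, 0) (x) (-2, 5) + (1, -1) (x) (0, 1) (x) (-10, -3), so rank(T) ≤ 2.
These bounds meet, so rank(T) = 2.

2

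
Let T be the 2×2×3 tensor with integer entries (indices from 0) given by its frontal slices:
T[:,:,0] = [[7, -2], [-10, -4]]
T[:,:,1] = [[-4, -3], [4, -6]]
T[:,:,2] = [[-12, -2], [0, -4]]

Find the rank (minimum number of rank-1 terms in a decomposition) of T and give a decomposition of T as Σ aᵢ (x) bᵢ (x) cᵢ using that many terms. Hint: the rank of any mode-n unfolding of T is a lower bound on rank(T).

Lower bound: the mode-3 unfolding of T (rows indexed by k, columns by (i,j) = (0,0), (0,1), (1,0), (1,1)) is [[7, -2, -10, -4], [-4, -3, 4, -6], [-12, -2, 0, -4]].
There the 3×3 minor on rows k ∈ {0, 1, 2}, columns (i,j) ∈ {(0,0), (0,1), (1,0)} is det [[7, -2, -10], [-4, -3, 4], [-12, -2, 0]] = 432 ≠ 0, so this unfolding has rank ≥ 3; CP rank is at least every unfolding rank, so rank(T) ≥ 3. (This is only a lower bound: in general the CP rank may exceed every unfolding rank, so we still need to exhibit 3 rank-1 terms summing to T.)
Upper bound: T is a sum of 3 rank-1 terms, T = (1, -1) (x) (1, 0) (x) (8, -4, -8) + (1, 2) (x) (1, 2) (x) (-1, -2, 0) + (1, 2) (x) (2, 1) (x) (0, 1, -2) (one valid choice — decompositions are not unique — normalised so each a, b is primitive with positive first nonzero entry; check it by expanding all entries), so rank(T) ≤ 3.
These bounds meet, so rank(T) = 3.
Check entry T[0,0,0] = 7: (1)·(1)·(8) + (1)·(1)·(-1) + (1)·(2)·(0) = 7.

rank(T) = 3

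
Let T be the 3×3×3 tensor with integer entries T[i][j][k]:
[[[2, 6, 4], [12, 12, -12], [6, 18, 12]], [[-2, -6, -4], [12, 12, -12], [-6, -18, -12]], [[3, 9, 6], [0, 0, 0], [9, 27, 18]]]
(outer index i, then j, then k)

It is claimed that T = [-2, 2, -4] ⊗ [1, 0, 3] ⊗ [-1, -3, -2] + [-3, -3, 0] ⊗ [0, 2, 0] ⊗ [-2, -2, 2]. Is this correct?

Reconstruct entry (2,0,0) from the claimed factors: Σₗ aₗ[2]bₗ[0]cₗ[0] = (-4)·(1)·(-1) + (0)·(0)·(-2) = 4, but T[2,0,0] = 3. The claim is false.

No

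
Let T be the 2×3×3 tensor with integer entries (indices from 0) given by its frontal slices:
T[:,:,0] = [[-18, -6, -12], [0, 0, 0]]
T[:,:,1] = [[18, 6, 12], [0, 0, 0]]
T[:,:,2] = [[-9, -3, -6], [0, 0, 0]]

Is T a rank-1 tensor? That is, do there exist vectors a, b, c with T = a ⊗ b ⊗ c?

Yes

If T = a ⊗ b ⊗ c then every fibre of T is a multiple of the corresponding factor, so read the factors off the fibres through the nonzero entry T[0,0,0] = -18.
The mode-1 fibre T[:,0,0] = [-18, 0] gives a = (1, 0) (primitive direction); the mode-2 fibre T[0,:,0] = [-18, -6, -12] gives b = (3, 1, 2); then c[k] = T[0,0,k] / (a[0]·b[0]) = [-18, 18, -9] / 3 = (-6, 6, -3).
Expanding (1, 0) ⊗ (3, 1, 2) ⊗ (-6, 6, -3) reproduces all 18 entries of T, so T = (1, 0) ⊗ (3, 1, 2) ⊗ (-6, 6, -3) and rank(T) ≤ 1.
Equivalently every frontal slice T[:,:,k] is c[k] times the rank-1 matrix (1, 0) ⊗ (3, 1, 2). So T has rank 1 (it is nonzero).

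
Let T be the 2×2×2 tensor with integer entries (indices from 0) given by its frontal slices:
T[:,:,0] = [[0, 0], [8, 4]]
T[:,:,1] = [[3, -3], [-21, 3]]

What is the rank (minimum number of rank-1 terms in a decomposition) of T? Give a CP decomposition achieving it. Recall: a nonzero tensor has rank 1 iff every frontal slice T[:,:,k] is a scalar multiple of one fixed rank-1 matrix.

rank(T) = 2

Lower bound: the mode-1 unfolding of T (rows indexed by i, columns by (j,k) = (0,0), (0,1), (1,0), (1,1)) is [[0, 3, 0, -3], [8, -21, 4, 3]].
There the 2×2 minor on rows i ∈ {0, 1}, columns (j,k) ∈ {(0,0), (0,1)} is det [[0, 3], [8, -21]] = -24 ≠ 0, so this unfolding has rank ≥ 2; CP rank is at least every unfolding rank, so rank(T) ≥ 2. (Flattening ranks never certify an upper bound on CP rank; for that we must actually write T with 2 rank-1 terms.)
Upper bound — finding two terms. Write S_k = T[:,:,k] for the frontal slices: S₀ = [[0, 0], [8, 4]], S₁ = [[3, -3], [-21, 3]].
If T = a₁ (x) b₁ (x) c₁ + a₂ (x) b₂ (x) c₂ then each S_k = c₁[k]·a₁b₁ᵀ + c₂[k]·a₂b₂ᵀ. S₀ and S₁ are linearly independent, so a₁b₁ᵀ and a₂b₂ᵀ must span the same plane of matrices: they are the rank-1 matrices of the form x·S₀ + y·S₁.
det(x·S₀ + y·S₁) is 36·xy − 54·y² = 18·(2·x − 3·y)(y), vanishing at (x:y) = (3:2) and (1:0).
M₁ = 3·S₀ + 2·S₁ = [[6, -6], [-18, 18]] = 6·(1, -3)(1, -1)ᵀ and M₂ = S₀ = [[0, 0], [8, 4]] = 4·(0, 1)(2, 1)ᵀ, so take a₁ = (1, -3), b₁ = (1, -1), a₂ = (0, 1), b₂ = (2, 1).
Each slice is an integer combination of E₁ = a₁b₁ᵀ and E₂ = a₂b₂ᵀ: S₀ = 4·E₂, S₁ = 3·E₁ − 6·E₂; reading off coefficients, c₁ = (0, 3) and c₂ = (4, -6).
Hence T = (1, -3) (x) (1, -1) (x) (0, 3) + (0, 1) (x) (2, 1) (x) (4, -6), so rank(T) ≤ 2.
These bounds meet, so rank(T) = 2.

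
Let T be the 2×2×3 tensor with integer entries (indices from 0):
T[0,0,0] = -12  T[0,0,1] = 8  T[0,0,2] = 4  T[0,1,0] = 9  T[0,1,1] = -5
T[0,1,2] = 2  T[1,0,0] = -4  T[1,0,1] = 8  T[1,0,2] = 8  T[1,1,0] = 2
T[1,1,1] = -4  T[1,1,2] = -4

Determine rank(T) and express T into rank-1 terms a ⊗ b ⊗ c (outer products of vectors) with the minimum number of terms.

rank(T) = 3

Lower bound: the mode-3 unfolding of T (rows indexed by k, columns by (i,j) = (0,0), (0,1), (1,0), (1,1)) is [[-12, 9, -4, 2], [8, -5, 8, -4], [4, 2, 8, -4]].
There the 3×3 minor on rows k ∈ {0, 1, 2}, columns (i,j) ∈ {(0,0), (0,1), (1,0)} is det [[-12, 9, -4], [8, -5, 8], [4, 2, 8]] = 240 ≠ 0, so this unfolding has rank ≥ 3; CP rank is at least every unfolding rank, so rank(T) ≥ 3. (This is only a lower bound: in general the CP rank may exceed every unfolding rank, so we still need to exhibit 3 rank-1 terms summing to T.)
Upper bound: T is a sum of 3 rank-1 terms, T = [1, 0] ⊗ [0, 1] ⊗ [-1, -1, 2] + [1, 0] ⊗ [1, -1] ⊗ [-8, 0, -4] + [1, 1] ⊗ [2, -1] ⊗ [-2, 4, 4] (one valid choice — decompositions are not unique — normalised so each a, b is primitive with positive first nonzero entry; check it by expanding all entries), so rank(T) ≤ 3.
These bounds meet, so rank(T) = 3.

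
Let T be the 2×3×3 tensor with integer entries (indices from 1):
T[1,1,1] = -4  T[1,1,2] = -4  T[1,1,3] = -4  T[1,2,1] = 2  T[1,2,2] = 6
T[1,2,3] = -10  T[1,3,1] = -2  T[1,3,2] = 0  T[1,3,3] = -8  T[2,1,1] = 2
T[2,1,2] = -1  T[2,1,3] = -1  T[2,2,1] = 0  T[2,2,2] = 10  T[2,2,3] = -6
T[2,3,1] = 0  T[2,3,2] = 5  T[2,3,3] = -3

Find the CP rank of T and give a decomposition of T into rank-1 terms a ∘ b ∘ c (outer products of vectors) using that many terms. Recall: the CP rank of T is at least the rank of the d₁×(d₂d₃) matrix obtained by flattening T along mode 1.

Lower bound: the mode-3 unfolding of T (rows indexed by k, columns by (i,j) = (1,1), (1,2), (1,3), (2,1), (2,2), (2,3)) is [[-4, 2, -2, 2, 0, 0], [-4, 6, 0, -1, 10, 5], [-4, -10, -8, -1, -6, -3]].
There the 3×3 minor on rows k ∈ {1, 2, 3}, columns (i,j) ∈ {(1,1), (1,2), (2,1)} is det [[-4, 2, 2], [-4, 6, -1], [-4, -10, -1]] = 192 ≠ 0, so this unfolding has rank ≥ 3; CP rank is at least every unfolding rank, so rank(T) ≥ 3. (This is only a lower bound: in general the CP rank may exceed every unfolding rank, so we still need to exhibit 3 rank-1 terms summing to T.)
Upper bound: T is a sum of 3 rank-1 terms, T = (0, 1) ∘ (1, -2, -1) ∘ (2, -1, -1) + (1, 0) ∘ (2, 1, 2) ∘ (-2, -2, -2) + (1, 1) ∘ (0, 2, 1) ∘ (2, 4, -4) (written with every a and b primitive with positive leading entry and the scale carried by c; CP decompositions are not unique, and this one is verified by expanding entrywise), so rank(T) ≤ 3.
These bounds meet, so rank(T) = 3.

rank(T) = 3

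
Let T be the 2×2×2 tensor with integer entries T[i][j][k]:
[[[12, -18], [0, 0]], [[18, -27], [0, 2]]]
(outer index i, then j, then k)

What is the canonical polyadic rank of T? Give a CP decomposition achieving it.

rank(T) = 2

Lower bound: the mode-3 unfolding of T (rows indexed by k, columns by (i,j) = (0,0), (0,1), (1,0), (1,1)) is [[12, 0, 18, 0], [-18, 0, -27, 2]].
There the 2×2 minor on rows k ∈ {0, 1}, columns (i,j) ∈ {(0,0), (1,1)} is det [[12, 0], [-18, 2]] = 24 ≠ 0, so this unfolding has rank ≥ 2; CP rank is at least every unfolding rank, so rank(T) ≥ 2. (Unfolding ranks only ever bound the CP rank from below — rank(T) can be strictly larger than all of them — so the matching upper bound has to come from an explicit 2-term decomposition.)
Upper bound — finding two terms. Write S_k = T[:,:,k] for the frontal slices: S₀ = [[12, 0], [18, 0]], S₁ = [[-18, 0], [-27, 2]].
If T = a₁ (x) b₁ (x) c₁ + a₂ (x) b₂ (x) c₂ then each S_k = c₁[k]·a₁b₁ᵀ + c₂[k]·a₂b₂ᵀ. S₀ and S₁ are linearly independent, so a₁b₁ᵀ and a₂b₂ᵀ must span the same plane of matrices: they are the rank-1 matrices of the form x·S₀ + y·S₁.
det(x·S₀ + y·S₁) is 24·xy − 36·y² = 12·(2·x − 3·y)(y), vanishing at (x:y) = (3:2) and (1:0).
M₁ = 3·S₀ + 2·S₁ = [[0, 0], [0, 4]] = 4·(0, 1)(0, 1)ᵀ and M₂ = S₀ = [[12, 0], [18, 0]] = 6·(2, 3)(1, 0)ᵀ, so take a₁ = (0, 1), b₁ = (0, 1), a₂ = (2, 3), b₂ = (1, 0).
Each slice is an integer combination of E₁ = a₁b₁ᵀ and E₂ = a₂b₂ᵀ: S₀ = 6·E₂, S₁ = 2·E₁ − 9·E₂; reading off coefficients, c₁ = (0, 2) and c₂ = (6, -9).
Hence T = (0, 1) (x) (0, 1) (x) (0, 2) + (2, 3) (x) (1, 0) (x) (6, -9), so rank(T) ≤ 2.
These bounds meet, so rank(T) = 2.
Check entry T[0,0,1] = -18: (0)·(0)·(2) + (2)·(1)·(-9) = -18.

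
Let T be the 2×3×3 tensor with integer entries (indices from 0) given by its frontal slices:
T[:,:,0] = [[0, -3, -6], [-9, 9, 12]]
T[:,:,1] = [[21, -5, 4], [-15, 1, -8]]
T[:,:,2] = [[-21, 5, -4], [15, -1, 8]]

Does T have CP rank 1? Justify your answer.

The mode-3 unfolding of T (rows indexed by k, columns by (i,j) = (0,0), (0,1), (0,2), (1,0), (1,1), (1,2)) is [[0, -3, -6, -9, 9, 12], [21, -5, 4, -15, 1, -8], [-21, 5, -4, 15, -1, 8]].
There the 2×2 minor on rows k ∈ {0, 1}, columns (i,j) ∈ {(0,0), (0,1)} is det [[0, -3], [21, -5]] = 63 ≠ 0, so this unfolding has rank ≥ 2; CP rank is at least every unfolding rank, so rank(T) ≥ 2.
In particular rank(T) ≥ 2 > 1, so T is not rank-1.

No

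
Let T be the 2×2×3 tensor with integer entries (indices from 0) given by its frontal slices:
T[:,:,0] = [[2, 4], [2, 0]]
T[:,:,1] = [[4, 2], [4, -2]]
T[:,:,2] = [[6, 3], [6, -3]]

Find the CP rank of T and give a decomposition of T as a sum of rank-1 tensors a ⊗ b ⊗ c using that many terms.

rank(T) = 2

Lower bound: the mode-1 unfolding of T (rows indexed by i, columns by (j,k) = (0,0), (0,1), (0,2), (1,0), (1,1), (1,2)) is [[2, 4, 6, 4, 2, 3], [2, 4, 6, 0, -2, -3]].
There the 2×2 minor on rows i ∈ {0, 1}, columns (j,k) ∈ {(0,0), (1,0)} is det [[2, 4], [2, 0]] = -8 ≠ 0, so this unfolding has rank ≥ 2; CP rank is at least every unfolding rank, so rank(T) ≥ 2. (Flattening ranks never certify an upper bound on CP rank; for that we must actually write T with 2 rank-1 terms.)
Upper bound — finding two terms. Write S_k = T[:,:,k] for the frontal slices: S₀ = [[2, 4], [2, 0]], S₁ = [[4, 2], [4, -2]], S₂ = [[6, 3], [6, -3]].
If T = a₁ ⊗ b₁ ⊗ c₁ + a₂ ⊗ b₂ ⊗ c₂ then each S_k = c₁[k]·a₁b₁ᵀ + c₂[k]·a₂b₂ᵀ. S₀ and S₁ are linearly independent, so a₁b₁ᵀ and a₂b₂ᵀ must span the same plane of matrices: they are the rank-1 matrices of the form x·S₀ + y·S₁.
det(x·S₀ + y·S₁) is −8·x² − 24·xy − 16·y² = (-8)·(x + 2·y)(x + y), vanishing at (x:y) = (2:-1) and (1:-1).
M₁ = 2·S₀ − S₁ = [[0, 6], [0, 2]] = 2·[3, 1][0, 1]ᵀ and M₂ = S₀ − S₁ = [[-2, 2], [-2, 2]] = (-2)·[1, 1][1, -1]ᵀ, so take a₁ = [3, 1], b₁ = [0, 1], a₂ = [1, 1], b₂ = [1, -1].
Each slice is an integer combination of E₁ = a₁b₁ᵀ and E₂ = a₂b₂ᵀ: S₀ = 2·E₁ + 2·E₂, S₁ = 2·E₁ + 4·E₂, S₂ = 3·E₁ + 6·E₂; reading off coefficients, c₁ = [2, 2, 3] and c₂ = [2, 4, 6].
Hence T = [3, 1] ⊗ [0, 1] ⊗ [2, 2, 3] + [1, 1] ⊗ [1, -1] ⊗ [2, 4, 6], so rank(T) ≤ 2.
These bounds meet, so rank(T) = 2.
Check entry T[1,1,2] = -3: (1)·(1)·(3) + (1)·(-1)·(6) = -3.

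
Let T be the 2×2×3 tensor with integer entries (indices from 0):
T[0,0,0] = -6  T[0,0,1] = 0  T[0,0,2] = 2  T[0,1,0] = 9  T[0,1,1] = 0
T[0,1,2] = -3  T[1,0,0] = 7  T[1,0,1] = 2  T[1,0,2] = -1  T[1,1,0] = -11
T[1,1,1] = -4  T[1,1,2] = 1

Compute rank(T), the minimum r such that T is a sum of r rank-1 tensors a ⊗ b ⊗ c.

Lower bound: the mode-1 unfolding of T (rows indexed by i, columns by (j,k) = (0,0), (0,1), (0,2), (1,0), (1,1), (1,2)) is [[-6, 0, 2, 9, 0, -3], [7, 2, -1, -11, -4, 1]].
There the 2×2 minor on rows i ∈ {0, 1}, columns (j,k) ∈ {(0,0), (0,1)} is det [[-6, 0], [7, 2]] = -12 ≠ 0, so this unfolding has rank ≥ 2; CP rank is at least every unfolding rank, so rank(T) ≥ 2. (Flattening ranks never certify an upper bound on CP rank; for that we must actually write T with 2 rank-1 terms.)
Upper bound — finding two terms. Write S_k = T[:,:,k] for the frontal slices: S₀ = [[-6, 9], [7, -11]], S₁ = [[0, 0], [2, -4]], S₂ = [[2, -3], [-1, 1]].
If T = a₁ ⊗ b₁ ⊗ c₁ + a₂ ⊗ b₂ ⊗ c₂ then each S_k = c₁[k]·a₁b₁ᵀ + c₂[k]·a₂b₂ᵀ. S₀ and S₁ are linearly independent, so a₁b₁ᵀ and a₂b₂ᵀ must span the same plane of matrices: they are the rank-1 matrices of the form x·S₀ + y·S₁.
det(x·S₀ + y·S₁) is 3·x² + 6·xy = 3·(x + 2·y)(x), vanishing at (x:y) = (2:-1) and (0:1).
M₁ = 2·S₀ − S₁ = [[-12, 18], [12, -18]] = (-6)·[1, -1][2, -3]ᵀ and M₂ = S₁ = [[0, 0], [2, -4]] = 2·[0, 1][1, -2]ᵀ, so take a₁ = [1, -1], b₁ = [2, -3], a₂ = [0, 1], b₂ = [1, -2].
Each slice is an integer combination of E₁ = a₁b₁ᵀ and E₂ = a₂b₂ᵀ: S₀ = −3·E₁ + E₂, S₁ = 2·E₂, S₂ = E₁ + E₂; reading off coefficients, c₁ = [-3, 0, 1] and c₂ = [1, 2, 1].
Hence T = [1, -1] ⊗ [2, -3] ⊗ [-3, 0, 1] + [0, 1] ⊗ [1, -2] ⊗ [1, 2, 1], so rank(T) ≤ 2.
These bounds meet, so rank(T) = 2.
Check entry T[1,1,1] = -4: (-1)·(-3)·(0) + (1)·(-2)·(2) = -4.

2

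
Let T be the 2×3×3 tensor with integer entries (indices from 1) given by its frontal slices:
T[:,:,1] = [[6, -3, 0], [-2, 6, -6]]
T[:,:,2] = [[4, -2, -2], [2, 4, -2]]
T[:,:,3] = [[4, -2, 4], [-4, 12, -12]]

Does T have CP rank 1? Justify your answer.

The mode-3 unfolding of T (rows indexed by k, columns by (i,j) = (1,1), (1,2), (1,3), (2,1), (2,2), (2,3)) is [[6, -3, 0, -2, 6, -6], [4, -2, -2, 2, 4, -2], [4, -2, 4, -4, 12, -12]].
There the 3×3 minor on rows k ∈ {1, 2, 3}, columns (i,j) ∈ {(1,1), (1,3), (2,1)} is det [[6, 0, -2], [4, -2, 2], [4, 4, -4]] = -48 ≠ 0, so this unfolding has rank ≥ 3; CP rank is at least every unfolding rank, so rank(T) ≥ 3.
In particular rank(T) ≥ 3 > 1, so T is not rank-1.

No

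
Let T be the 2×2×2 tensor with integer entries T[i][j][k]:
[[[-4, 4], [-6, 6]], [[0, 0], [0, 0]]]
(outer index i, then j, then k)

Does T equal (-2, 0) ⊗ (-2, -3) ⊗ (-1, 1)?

Reconstruct entrywise from the claimed factors. For example, T[1,1,1] = 0 and Σₗ aₗ[1]bₗ[1]cₗ[1] = (0)·(-3)·(1) = 0; checking all 8 entries, every one matches. The claim holds.

Yes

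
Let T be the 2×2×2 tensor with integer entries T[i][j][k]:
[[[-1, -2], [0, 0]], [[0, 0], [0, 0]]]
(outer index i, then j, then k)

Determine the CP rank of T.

1

Lower bound: T ≠ 0 (e.g. T[0,0,0] = -1), so rank(T) ≥ 1.
Upper bound: if T = a ⊗ b ⊗ c then every fibre of T is a multiple of the corresponding factor, so read the factors off the fibres through the nonzero entry T[0,0,0] = -1.
The mode-1 fibre T[:,0,0] = [-1, 0] gives a = [1, 0] (primitive direction); the mode-2 fibre T[0,:,0] = [-1, 0] gives b = [1, 0]; then c[k] = T[0,0,k] / (a[0]·b[0]) = [-1, -2] / 1 = [-1, -2].
Expanding [1, 0] ⊗ [1, 0] ⊗ [-1, -2] reproduces all 8 entries of T, so T = [1, 0] ⊗ [1, 0] ⊗ [-1, -2] and rank(T) ≤ 1.
These bounds meet, so rank(T) = 1.
Check entry T[1,0,1] = 0: (0)·(1)·(-2) = 0.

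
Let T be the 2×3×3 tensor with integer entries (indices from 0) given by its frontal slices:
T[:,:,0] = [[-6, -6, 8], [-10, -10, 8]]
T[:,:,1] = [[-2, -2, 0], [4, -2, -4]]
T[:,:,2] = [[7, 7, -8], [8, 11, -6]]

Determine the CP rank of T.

Lower bound: the mode-2 unfolding of T (rows indexed by j, columns by (i,k) = (0,0), (0,1), (0,2), (1,0), (1,1), (1,2)) is [[-6, -2, 7, -10, 4, 8], [-6, -2, 7, -10, -2, 11], [8, 0, -8, 8, -4, -6]].
There the 3×3 minor on rows j ∈ {0, 1, 2}, columns (i,k) ∈ {(0,0), (0,1), (1,1)} is det [[-6, -2, 4], [-6, -2, -2], [8, 0, -4]] = 96 ≠ 0, so this unfolding has rank ≥ 3; CP rank is at least every unfolding rank, so rank(T) ≥ 3. (Flattening ranks never certify an upper bound on CP rank; for that we must actually write T with 3 rank-1 terms.)
Upper bound: T is a sum of 3 rank-1 terms, T = (0, 1) ⊗ (1, -2, -2) ⊗ (0, 2, -1) + (1, -1) ⊗ (1, 1, 0) ⊗ (2, -2, -1) + (1, 1) ⊗ (1, 1, -1) ⊗ (-8, 0, 8) (one valid choice — decompositions are not unique — normalised so each a, b is primitive with positive first nonzero entry; check it by expanding all entries), so rank(T) ≤ 3.
These bounds meet, so rank(T) = 3.
Check entry T[1,1,2] = 11: (1)·(-2)·(-1) + (-1)·(1)·(-1) + (1)·(1)·(8) = 11.

3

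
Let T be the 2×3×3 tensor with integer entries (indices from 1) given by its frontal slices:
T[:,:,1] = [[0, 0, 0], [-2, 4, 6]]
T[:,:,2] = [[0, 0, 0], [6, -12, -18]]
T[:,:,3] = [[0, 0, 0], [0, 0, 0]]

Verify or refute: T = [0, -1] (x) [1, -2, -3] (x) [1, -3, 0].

Reconstruct entry (2,1,1) from the claimed factors: Σₗ aₗ[2]bₗ[1]cₗ[1] = (-1)·(1)·(1) = -1, but T[2,1,1] = -2. The claim is false.

No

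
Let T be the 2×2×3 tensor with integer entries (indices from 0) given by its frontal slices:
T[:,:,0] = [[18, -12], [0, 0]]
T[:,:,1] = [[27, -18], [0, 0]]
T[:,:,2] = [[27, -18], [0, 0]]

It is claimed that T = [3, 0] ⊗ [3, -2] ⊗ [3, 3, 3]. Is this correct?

No

Reconstruct entry (0,0,0) from the claimed factors: Σₗ aₗ[0]bₗ[0]cₗ[0] = (3)·(3)·(3) = 27, but T[0,0,0] = 18. The claim is false.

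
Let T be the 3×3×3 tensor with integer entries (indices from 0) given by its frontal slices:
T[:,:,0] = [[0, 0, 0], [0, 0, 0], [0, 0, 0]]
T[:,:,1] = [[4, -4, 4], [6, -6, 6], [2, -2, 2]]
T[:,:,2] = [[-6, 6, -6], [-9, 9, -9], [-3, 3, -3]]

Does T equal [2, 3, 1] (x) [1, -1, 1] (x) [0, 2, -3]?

Reconstruct entrywise from the claimed factors. For example, T[0,1,2] = 6 and Σₗ aₗ[0]bₗ[1]cₗ[2] = (2)·(-1)·(-3) = 6; checking all 27 entries, every one matches. The claim holds.

Yes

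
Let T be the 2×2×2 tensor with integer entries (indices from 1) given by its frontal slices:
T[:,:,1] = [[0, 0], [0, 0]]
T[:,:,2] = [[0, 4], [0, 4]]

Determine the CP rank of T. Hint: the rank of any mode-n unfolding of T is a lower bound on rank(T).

Lower bound: T ≠ 0 (e.g. T[1,2,2] = 4), so rank(T) ≥ 1.
Upper bound: if T = a ⊗ b ⊗ c then every fibre of T is a multiple of the corresponding factor, so read the factors off the fibres through the nonzero entry T[1,2,2] = 4.
The mode-1 fibre T[:,2,2] = [4, 4] gives a = [1, 1] (primitive direction); the mode-2 fibre T[1,:,2] = [0, 4] gives b = [0, 1]; then c[k] = T[1,2,k] / (a[1]·b[2]) = [0, 4] / 1 = [0, 4].
Expanding [1, 1] ⊗ [0, 1] ⊗ [0, 4] reproduces all 8 entries of T, so T = [1, 1] ⊗ [0, 1] ⊗ [0, 4] and rank(T) ≤ 1.
These bounds meet, so rank(T) = 1.
Check entry T[1,1,1] = 0: (1)·(0)·(0) = 0.

1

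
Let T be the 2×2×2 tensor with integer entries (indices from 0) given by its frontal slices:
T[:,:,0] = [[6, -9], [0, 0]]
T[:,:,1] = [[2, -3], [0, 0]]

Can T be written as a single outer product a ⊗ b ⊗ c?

Yes

The mode-1 fibre T[:,0,0] = [6, 0] gives a = [1, 0] (primitive direction); the mode-2 fibre T[0,:,0] = [6, -9] gives b = [2, -3]; then c[k] = T[0,0,k] / (a[0]·b[0]) = [6, 2] / 2 = [3, 1].
Expanding [1, 0] ⊗ [2, -3] ⊗ [3, 1] reproduces all 8 entries of T, so T = [1, 0] ⊗ [2, -3] ⊗ [3, 1] and rank(T) ≤ 1.
Equivalently every frontal slice T[:,:,k] is c[k] times the rank-1 matrix [1, 0] ⊗ [2, -3]. So T has rank 1 (it is nonzero).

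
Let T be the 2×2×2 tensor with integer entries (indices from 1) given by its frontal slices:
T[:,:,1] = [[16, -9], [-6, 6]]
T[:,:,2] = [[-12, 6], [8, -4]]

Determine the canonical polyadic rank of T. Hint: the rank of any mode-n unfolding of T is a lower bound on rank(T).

2

Lower bound: the mode-2 unfolding of T (rows indexed by j, columns by (i,k) = (1,1), (1,2), (2,1), (2,2)) is [[16, -12, -6, 8], [-9, 6, 6, -4]].
There the 2×2 minor on rows j ∈ {1, 2}, columns (i,k) ∈ {(1,1), (1,2)} is det [[16, -12], [-9, 6]] = -12 ≠ 0, so this unfolding has rank ≥ 2; CP rank is at least every unfolding rank, so rank(T) ≥ 2. (Flattening ranks never certify an upper bound on CP rank; for that we must actually write T with 2 rank-1 terms.)
Upper bound — finding two terms. Write S_k = T[:,:,k] for the frontal slices: S₁ = [[16, -9], [-6, 6]], S₂ = [[-12, 6], [8, -4]].
If T = a₁ (x) b₁ (x) c₁ + a₂ (x) b₂ (x) c₂ then each S_k = c₁[k]·a₁b₁ᵀ + c₂[k]·a₂b₂ᵀ. S₁ and S₂ are linearly independent, so a₁b₁ᵀ and a₂b₂ᵀ must span the same plane of matrices: they are the rank-1 matrices of the form x·S₁ + y·S₂.
det(x·S₁ + y·S₂) is 42·x² − 28·xy = 14·(3·x − 2·y)(x), vanishing at (x:y) = (2:3) and (0:1).
M₁ = 2·S₁ + 3·S₂ = [[-4, 0], [12, 0]] = (-4)·[1, -3][1, 0]ᵀ and M₂ = S₂ = [[-12, 6], [8, -4]] = (-2)·[3, -2][2, -1]ᵀ, so take a₁ = [1, -3], b₁ = [1, 0], a₂ = [3, -2], b₂ = [2, -1].
Each slice is an integer combination of E₁ = a₁b₁ᵀ and E₂ = a₂b₂ᵀ: S₁ = −2·E₁ + 3·E₂, S₂ = −2·E₂; reading off coefficients, c₁ = [-2, 0] and c₂ = [3, -2].
Hence T = [1, -3] (x) [1, 0] (x) [-2, 0] + [3, -2] (x) [2, -1] (x) [3, -2], so rank(T) ≤ 2.
These bounds meet, so rank(T) = 2.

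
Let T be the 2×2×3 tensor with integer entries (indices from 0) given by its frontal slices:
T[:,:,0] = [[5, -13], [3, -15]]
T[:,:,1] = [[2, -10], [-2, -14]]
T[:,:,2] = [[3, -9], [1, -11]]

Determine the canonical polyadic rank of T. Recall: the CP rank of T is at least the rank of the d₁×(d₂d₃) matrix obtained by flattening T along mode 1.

2

Lower bound: the mode-3 unfolding of T (rows indexed by k, columns by (i,j) = (0,0), (0,1), (1,0), (1,1)) is [[5, -13, 3, -15], [2, -10, -2, -14], [3, -9, 1, -11]].
There the 2×2 minor on rows k ∈ {0, 1}, columns (i,j) ∈ {(0,0), (0,1)} is det [[5, -13], [2, -10]] = -24 ≠ 0, so this unfolding has rank ≥ 2; CP rank is at least every unfolding rank, so rank(T) ≥ 2. (Flattening ranks never certify an upper bound on CP rank; for that we must actually write T with 2 rank-1 terms.)
Upper bound — finding two terms. Write S_k = T[:,:,k] for the frontal slices: S₀ = [[5, -13], [3, -15]], S₁ = [[2, -10], [-2, -14]], S₂ = [[3, -9], [1, -11]].
If T = a₁ ⊗ b₁ ⊗ c₁ + a₂ ⊗ b₂ ⊗ c₂ then each S_k = c₁[k]·a₁b₁ᵀ + c₂[k]·a₂b₂ᵀ. S₀ and S₁ are linearly independent, so a₁b₁ᵀ and a₂b₂ᵀ must span the same plane of matrices: they are the rank-1 matrices of the form x·S₀ + y·S₁.
det(x·S₀ + y·S₁) is −36·x² − 96·xy − 48·y² = (-12)·(x + 2·y)(3·x + 2·y), vanishing at (x:y) = (2:-1) and (2:-3).
M₁ = 2·S₀ − S₁ = [[8, -16], [8, -16]] = 8·(1, 1)(1, -2)ᵀ and M₂ = 2·S₀ − 3·S₁ = [[4, 4], [12, 12]] = 4·(1, 3)(1, 1)ᵀ, so take a₁ = (1, 1), b₁ = (1, -2), a₂ = (1, 3), b₂ = (1, 1).
Each slice is an integer combination of E₁ = a₁b₁ᵀ and E₂ = a₂b₂ᵀ: S₀ = 6·E₁ − E₂, S₁ = 4·E₁ − 2·E₂, S₂ = 4·E₁ − E₂; reading off coefficients, c₁ = (6, 4, 4) and c₂ = (-1, -2, -1).
Hence T = (1, 1) ⊗ (1, -2) ⊗ (6, 4, 4) + (1, 3) ⊗ (1, 1) ⊗ (-1, -2, -1), so rank(T) ≤ 2.
These bounds meet, so rank(T) = 2.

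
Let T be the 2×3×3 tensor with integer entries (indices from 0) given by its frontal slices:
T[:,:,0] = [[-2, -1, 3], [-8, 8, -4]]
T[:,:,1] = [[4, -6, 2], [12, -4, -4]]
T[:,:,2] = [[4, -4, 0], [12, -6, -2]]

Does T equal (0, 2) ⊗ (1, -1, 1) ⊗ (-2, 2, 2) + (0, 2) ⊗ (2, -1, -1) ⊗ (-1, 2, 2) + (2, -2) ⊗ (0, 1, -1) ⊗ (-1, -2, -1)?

No

Reconstruct entry (0,0,0) from the claimed factors: Σₗ aₗ[0]bₗ[0]cₗ[0] = (0)·(1)·(-2) + (0)·(2)·(-1) + (2)·(0)·(-1) = 0, but T[0,0,0] = -2. The claim is false.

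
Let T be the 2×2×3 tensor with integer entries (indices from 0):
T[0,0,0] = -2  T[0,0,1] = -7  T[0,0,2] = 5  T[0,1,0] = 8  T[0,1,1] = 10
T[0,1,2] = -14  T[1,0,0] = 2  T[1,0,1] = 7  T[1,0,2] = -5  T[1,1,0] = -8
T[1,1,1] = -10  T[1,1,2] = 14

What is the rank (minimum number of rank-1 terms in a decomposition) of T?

2

Lower bound: the mode-3 unfolding of T (rows indexed by k, columns by (i,j) = (0,0), (0,1), (1,0), (1,1)) is [[-2, 8, 2, -8], [-7, 10, 7, -10], [5, -14, -5, 14]].
There the 2×2 minor on rows k ∈ {0, 1}, columns (i,j) ∈ {(0,0), (0,1)} is det [[-2, 8], [-7, 10]] = 36 ≠ 0, so this unfolding has rank ≥ 2; CP rank is at least every unfolding rank, so rank(T) ≥ 2. (Unfolding ranks only ever bound the CP rank from below — rank(T) can be strictly larger than all of them — so the matching upper bound has to come from an explicit 2-term decomposition.)
Upper bound — finding two terms. Every mode-1 slice of T is a multiple of one matrix: T[i,:,:] = a[i]·M with a = (1, -1) and M = [[-2, -7, 5], [8, 10, -14]] (rows indexed by j, columns by k). So it suffices to write M as a sum of two rank-1 matrices.
Splitting M by its rows (j = 0, 1), M = (1, 0)(-2, -7, 5)ᵀ + (0, 1)(8, 10, -14)ᵀ.
Hence T = (1, -1) ⊗ (1, 0) ⊗ (-2, -7, 5) + (1, -1) ⊗ (0, 1) ⊗ (8, 10, -14), so rank(T) ≤ 2.
These bounds meet, so rank(T) = 2.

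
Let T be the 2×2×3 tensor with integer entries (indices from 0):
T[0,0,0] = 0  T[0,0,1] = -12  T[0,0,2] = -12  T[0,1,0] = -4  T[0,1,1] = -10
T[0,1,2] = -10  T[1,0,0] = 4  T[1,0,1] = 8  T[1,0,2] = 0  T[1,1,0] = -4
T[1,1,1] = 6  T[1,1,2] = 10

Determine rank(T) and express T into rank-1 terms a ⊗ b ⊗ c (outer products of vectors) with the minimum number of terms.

Lower bound: the mode-3 unfolding of T (rows indexed by k, columns by (i,j) = (0,0), (0,1), (1,0), (1,1)) is [[0, -4, 4, -4], [-12, -10, 8, 6], [-12, -10, 0, 10]].
There the 3×3 minor on rows k ∈ {0, 1, 2}, columns (i,j) ∈ {(0,0), (0,1), (1,0)} is det [[0, -4, 4], [-12, -10, 8], [-12, -10, 0]] = 384 ≠ 0, so this unfolding has rank ≥ 3; CP rank is at least every unfolding rank, so rank(T) ≥ 3. (Flattening ranks never certify an upper bound on CP rank; for that we must actually write T with 3 rank-1 terms.)
Upper bound: T is a sum of 3 rank-1 terms, T = [0, 1] ⊗ [2, -1] ⊗ [4, 0, -4] + [1, -1] ⊗ [2, 1] ⊗ [4, -2, -2] + [2, -1] ⊗ [1, 1] ⊗ [-4, -4, -4] (one valid choice — decompositions are not unique — normalised so each a, b is primitive with positive first nonzero entry; check it by expanding all entries), so rank(T) ≤ 3.
These bounds meet, so rank(T) = 3.

rank(T) = 3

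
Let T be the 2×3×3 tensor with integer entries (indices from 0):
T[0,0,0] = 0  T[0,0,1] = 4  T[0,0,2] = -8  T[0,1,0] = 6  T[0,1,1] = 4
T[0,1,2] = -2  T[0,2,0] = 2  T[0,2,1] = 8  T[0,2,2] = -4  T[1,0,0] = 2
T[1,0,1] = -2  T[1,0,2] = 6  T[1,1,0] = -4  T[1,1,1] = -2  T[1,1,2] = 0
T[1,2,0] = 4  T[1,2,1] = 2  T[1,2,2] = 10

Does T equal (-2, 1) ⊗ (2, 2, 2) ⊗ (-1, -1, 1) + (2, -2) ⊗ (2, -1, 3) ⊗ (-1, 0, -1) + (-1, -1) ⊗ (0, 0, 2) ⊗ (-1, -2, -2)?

No

Reconstruct entry (0,2,0) from the claimed factors: Σₗ aₗ[0]bₗ[2]cₗ[0] = (-2)·(2)·(-1) + (2)·(3)·(-1) + (-1)·(2)·(-1) = 0, but T[0,2,0] = 2. The claim is false.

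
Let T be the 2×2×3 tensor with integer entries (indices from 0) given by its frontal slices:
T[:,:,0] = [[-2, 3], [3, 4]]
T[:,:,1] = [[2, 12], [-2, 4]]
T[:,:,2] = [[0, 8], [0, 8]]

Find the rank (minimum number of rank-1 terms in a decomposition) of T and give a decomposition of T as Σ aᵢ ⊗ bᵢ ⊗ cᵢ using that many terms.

rank(T) = 3

Lower bound: in the mode-3 unfolding of T (rows indexed by k, columns by (i,j)) the 3×3 minor on rows k ∈ {0, 1, 2}, columns (i,j) ∈ {(0,0), (0,1), (1,0)} is det [[-2, 3, 3], [2, 12, -2], [0, 8, 0]] = 16 ≠ 0, so that unfolding has rank ≥ 3 and hence rank(T) ≥ 3 (CP rank is at least every unfolding rank, though it can be larger).
Upper bound: T is a sum of 3 rank-1 terms, T = [1, -2] ⊗ [1, -1] ⊗ [-1, 0, 0] + [1, -1] ⊗ [1, 2] ⊗ [-1, 2, 0] + [1, 1] ⊗ [0, 1] ⊗ [4, 8, 8] (written with every a and b primitive with positive leading entry and the scale carried by c; CP decompositions are not unique, and this one is verified by expanding entrywise), so rank(T) ≤ 3.
These bounds meet, so rank(T) = 3.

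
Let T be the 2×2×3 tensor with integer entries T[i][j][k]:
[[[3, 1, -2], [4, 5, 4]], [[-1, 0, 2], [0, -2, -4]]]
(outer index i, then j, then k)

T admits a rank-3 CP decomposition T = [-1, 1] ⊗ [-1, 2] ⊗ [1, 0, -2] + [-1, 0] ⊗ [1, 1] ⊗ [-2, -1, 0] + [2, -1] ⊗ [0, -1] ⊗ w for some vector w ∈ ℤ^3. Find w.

w = [-2, -2, 0]

Subtract the known terms from T to get the rank-1 residual R = [2, -1] ⊗ [0, -1] ⊗ w, so R[i,j,k] = a[i]·b[j]·w[k]. Pick indices with nonzero a[0]·b[1] = (2)·(-1) = -2. Only the fibre through (0,1,·) is needed: R[0,1,:] = T[0,1,:] − Σₗ aₗ[0]bₗ[1]cₗ = [4, 5, 4] − (-1)·(2)·[1, 0, -2] − (-1)·(1)·[-2, -1, 0] = [4, 4, 0]. Then w[k] = R[0,1,k] / -2 for each k, giving w = [4, 4, 0] / -2 = [-2, -2, 0].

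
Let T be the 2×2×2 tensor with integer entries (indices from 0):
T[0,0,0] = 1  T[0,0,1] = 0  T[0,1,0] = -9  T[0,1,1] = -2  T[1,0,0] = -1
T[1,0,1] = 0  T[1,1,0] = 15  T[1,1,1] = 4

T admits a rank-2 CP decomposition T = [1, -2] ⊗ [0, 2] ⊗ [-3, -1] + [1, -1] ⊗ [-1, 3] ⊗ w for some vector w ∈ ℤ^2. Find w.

Subtract the known terms from T to get the rank-1 residual R = [1, -1] ⊗ [-1, 3] ⊗ w, so R[i,j,k] = a[i]·b[j]·w[k]. Pick indices with nonzero a[0]·b[0] = (1)·(-1) = -1. Only the fibre through (0,0,·) is needed: R[0,0,:] = T[0,0,:] − Σₗ aₗ[0]bₗ[0]cₗ = [1, 0] − (1)·(0)·[-3, -1] = [1, 0]. Then w[k] = R[0,0,k] / -1 for each k, giving w = [1, 0] / -1 = [-1, 0].

w = [-1, 0]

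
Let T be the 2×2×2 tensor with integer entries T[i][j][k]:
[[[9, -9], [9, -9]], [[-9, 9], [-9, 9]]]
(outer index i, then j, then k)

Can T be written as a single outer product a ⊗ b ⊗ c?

The mode-1 fibre T[:,0,0] = [9, -9] gives a = [1, -1] (primitive direction); the mode-2 fibre T[0,:,0] = [9, 9] gives b = [1, 1]; then c[k] = T[0,0,k] / (a[0]·b[0]) = [9, -9] / 1 = [9, -9].
Expanding [1, -1] ⊗ [1, 1] ⊗ [9, -9] reproduces all 8 entries of T, so T = [1, -1] ⊗ [1, 1] ⊗ [9, -9] and rank(T) ≤ 1.
Equivalently every frontal slice T[:,:,k] is c[k] times the rank-1 matrix [1, -1] ⊗ [1, 1]. So T has rank 1 (it is nonzero).

Yes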